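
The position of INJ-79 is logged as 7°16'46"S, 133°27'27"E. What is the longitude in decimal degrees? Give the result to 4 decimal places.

133.4575°E

133° + 27′/60 + 27″/3600 = 133 + 0.45000 + 0.00750 = 133.4575°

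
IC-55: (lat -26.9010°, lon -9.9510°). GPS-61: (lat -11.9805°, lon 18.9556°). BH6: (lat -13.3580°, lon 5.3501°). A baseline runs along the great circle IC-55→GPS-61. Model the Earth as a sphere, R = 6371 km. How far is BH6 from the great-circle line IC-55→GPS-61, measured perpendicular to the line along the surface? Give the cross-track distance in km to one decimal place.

637.8 km

δ₁₃ = central angle IC-55→BH6 = 0.343927 rad  (haversine)
θ₁₃ = bearing IC-55→BH6 = 49.593°,  θ₁₂ = bearing IC-55→GPS-61 = 66.834°
dₓₜ = R·arcsin(sin δ₁₃ · sin(θ₁₃ − θ₁₂)) = 6371·arcsin(0.33719·sin(-17.241°)) = -637.788 km
|dₓₜ| = 637.788 km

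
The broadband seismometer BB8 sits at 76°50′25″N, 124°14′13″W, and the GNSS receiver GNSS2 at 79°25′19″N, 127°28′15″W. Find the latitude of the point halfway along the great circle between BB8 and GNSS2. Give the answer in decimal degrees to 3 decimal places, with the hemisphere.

78.136°N

BB8: φ = +76.84028°, λ = -124.23694°
GNSS2: φ = +79.42194°, λ = -127.47083°
Bx = cos φ₂ cos Δλ = 0.183283,  By = cos φ₂ sin Δλ = -0.010356
φₘ = atan2(sin φ₁ + sin φ₂, √((cos φ₁ + Bx)² + By²)) = 78.13565°
λₘ = λ₁ + atan2(By, cos φ₁ + Bx) = -125.68048°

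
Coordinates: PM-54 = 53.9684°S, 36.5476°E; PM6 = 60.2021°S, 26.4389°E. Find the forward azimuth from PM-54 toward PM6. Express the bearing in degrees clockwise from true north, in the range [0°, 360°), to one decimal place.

Δλ = -10.1087°
y = sin Δλ · cos φ₂ = -0.087221
x = cos φ₁ sin φ₂ − sin φ₁ cos φ₂ cos Δλ = -0.114823
θ = atan2(y, x) = -142.7790° → 217.2210° (mod 360°)

217.2°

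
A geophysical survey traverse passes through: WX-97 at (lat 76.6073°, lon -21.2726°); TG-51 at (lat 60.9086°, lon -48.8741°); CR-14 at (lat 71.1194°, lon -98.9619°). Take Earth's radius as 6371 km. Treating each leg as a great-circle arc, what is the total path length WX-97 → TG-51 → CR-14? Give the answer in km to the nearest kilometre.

WX-97→TG-51: c = 0.317941 rad, d = 2025.60 km
TG-51→CR-14: c = 0.382390 rad, d = 2436.20 km
Total = 2025.60 + 2436.20 = 4461.80 km

4462 km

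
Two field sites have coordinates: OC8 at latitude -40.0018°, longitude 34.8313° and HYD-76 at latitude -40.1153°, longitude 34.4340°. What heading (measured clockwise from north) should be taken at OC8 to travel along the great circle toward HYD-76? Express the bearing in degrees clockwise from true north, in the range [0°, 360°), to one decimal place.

Δλ = -0.3973°
y = sin Δλ · cos φ₂ = -0.005303
x = cos φ₁ sin φ₂ − sin φ₁ cos φ₂ cos Δλ = -0.001993
θ = atan2(y, x) = -110.5957° → 249.4043° (mod 360°)

249.4°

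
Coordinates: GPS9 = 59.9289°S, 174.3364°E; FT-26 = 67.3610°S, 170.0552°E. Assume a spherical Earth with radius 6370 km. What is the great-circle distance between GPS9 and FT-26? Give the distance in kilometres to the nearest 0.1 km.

852.4 km

Δφ = -7.4321°,  Δλ = -4.2812°
a = sin²(Δφ/2) + cos φ₁ cos φ₂ sin²(Δλ/2) = 0.004470
c = 2·arcsin(√a) = 0.133811 rad = 7.6668°
d = R·c = 6370 × 0.133811 = 852.4 km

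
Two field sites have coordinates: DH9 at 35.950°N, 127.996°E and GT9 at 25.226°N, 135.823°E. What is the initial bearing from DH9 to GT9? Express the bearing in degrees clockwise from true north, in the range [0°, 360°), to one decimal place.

145.8°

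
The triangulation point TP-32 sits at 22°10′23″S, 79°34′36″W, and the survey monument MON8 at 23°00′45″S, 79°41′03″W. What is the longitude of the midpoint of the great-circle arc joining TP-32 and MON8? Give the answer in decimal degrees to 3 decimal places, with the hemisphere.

TP-32: φ = -22.17306°, λ = -79.57667°
MON8: φ = -23.01250°, λ = -79.68417°
Bx = cos φ₂ cos Δλ = 0.920418,  By = cos φ₂ sin Δλ = -0.001727
φₘ = atan2(sin φ₁ + sin φ₂, √((cos φ₁ + Bx)² + By²)) = -22.59279°
λₘ = λ₁ + atan2(By, cos φ₁ + Bx) = -79.63025°

79.630°W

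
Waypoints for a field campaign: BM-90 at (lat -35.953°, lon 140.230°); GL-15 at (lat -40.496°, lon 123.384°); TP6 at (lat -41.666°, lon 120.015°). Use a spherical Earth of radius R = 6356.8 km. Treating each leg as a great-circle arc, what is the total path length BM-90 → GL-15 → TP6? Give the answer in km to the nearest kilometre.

1860 km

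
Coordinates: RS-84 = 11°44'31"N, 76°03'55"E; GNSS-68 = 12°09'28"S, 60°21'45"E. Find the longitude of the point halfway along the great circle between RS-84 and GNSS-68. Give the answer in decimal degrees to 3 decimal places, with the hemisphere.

68.220°E

RS-84: φ = +11.74194°, λ = +76.06528°
GNSS-68: φ = -12.15778°, λ = +60.36250°
Bx = cos φ₂ cos Δλ = 0.941087,  By = cos φ₂ sin Δλ = -0.264577
φₘ = atan2(sin φ₁ + sin φ₂, √((cos φ₁ + Bx)² + By²)) = -0.20988°
λₘ = λ₁ + atan2(By, cos φ₁ + Bx) = 68.21996°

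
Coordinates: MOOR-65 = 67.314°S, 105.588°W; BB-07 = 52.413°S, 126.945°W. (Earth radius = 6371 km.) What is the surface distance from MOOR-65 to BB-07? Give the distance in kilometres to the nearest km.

Δφ = 14.9010°,  Δλ = -21.3570°
a = sin²(Δφ/2) + cos φ₁ cos φ₂ sin²(Δλ/2) = 0.024892
c = 2·arcsin(√a) = 0.316866 rad = 18.1551°
d = R·c = 6371 × 0.316866 = 2018.8 km

2019 km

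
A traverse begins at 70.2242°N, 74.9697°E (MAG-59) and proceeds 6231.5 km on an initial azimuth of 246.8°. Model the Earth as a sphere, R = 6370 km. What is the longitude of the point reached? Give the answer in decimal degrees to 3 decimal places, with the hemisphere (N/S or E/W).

18.040°E

δ = d/R = 6231.5/6370 = 0.978257 rad
φ₂ = arcsin(sin φ₁ cos δ + cos φ₁ sin δ cos θ)
   = arcsin(0.94102·0.55847 + 0.33834·0.82953·-0.39394) = 24.51730°
λ₂ = λ₁ + atan2(sin θ sin δ cos φ₁, cos δ − sin φ₁ sin φ₂) = 18.03976°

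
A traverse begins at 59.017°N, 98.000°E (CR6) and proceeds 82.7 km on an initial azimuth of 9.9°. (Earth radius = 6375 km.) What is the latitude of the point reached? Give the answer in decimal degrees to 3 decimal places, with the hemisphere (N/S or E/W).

59.749°N

δ = d/R = 82.7/6375 = 0.012973 rad
φ₂ = arcsin(sin φ₁ cos δ + cos φ₁ sin δ cos θ)
   = arcsin(0.85732·0.99992 + 0.51478·0.01297·0.98511) = 59.74896°
λ₂ = λ₁ + atan2(sin θ sin δ cos φ₁, cos δ − sin φ₁ sin φ₂) = 98.25365°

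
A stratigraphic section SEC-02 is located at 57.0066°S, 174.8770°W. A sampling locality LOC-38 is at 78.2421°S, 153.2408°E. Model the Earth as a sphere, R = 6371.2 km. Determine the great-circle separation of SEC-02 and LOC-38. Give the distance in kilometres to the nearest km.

2640 km

Δφ = -21.2355°,  Δλ = -31.8822°
a = sin²(Δφ/2) + cos φ₁ cos φ₂ sin²(Δλ/2) = 0.042321
c = 2·arcsin(√a) = 0.414398 rad = 23.7433°
d = R·c = 6371.2 × 0.414398 = 2640.2 km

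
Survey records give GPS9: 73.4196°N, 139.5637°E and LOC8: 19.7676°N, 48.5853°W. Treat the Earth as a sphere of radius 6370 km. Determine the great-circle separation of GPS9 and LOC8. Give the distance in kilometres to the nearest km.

9634 km

Δφ = -53.6520°,  Δλ = 171.8510°
a = sin²(Δφ/2) + cos φ₁ cos φ₂ sin²(Δλ/2) = 0.470845
c = 2·arcsin(√a) = 1.512453 rad = 86.6572°
d = R·c = 6370 × 1.512453 = 9634.3 km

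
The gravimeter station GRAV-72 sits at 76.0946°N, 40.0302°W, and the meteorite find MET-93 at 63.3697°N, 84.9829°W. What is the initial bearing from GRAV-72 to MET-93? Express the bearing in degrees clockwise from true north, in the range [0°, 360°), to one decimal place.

Δλ = -44.9527°
y = sin Δλ · cos φ₂ = -0.316686
x = cos φ₁ sin φ₂ − sin φ₁ cos φ₂ cos Δλ = -0.093087
θ = atan2(y, x) = -106.3803° → 253.6197° (mod 360°)

253.6°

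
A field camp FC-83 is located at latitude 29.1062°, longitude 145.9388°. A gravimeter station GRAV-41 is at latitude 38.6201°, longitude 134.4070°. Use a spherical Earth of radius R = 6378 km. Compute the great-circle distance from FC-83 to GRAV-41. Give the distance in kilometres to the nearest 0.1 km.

Δφ = 9.5139°,  Δλ = -11.5318°
a = sin²(Δφ/2) + cos φ₁ cos φ₂ sin²(Δλ/2) = 0.013767
c = 2·arcsin(√a) = 0.235209 rad = 13.4765°
d = R·c = 6378 × 0.235209 = 1500.2 km

1500.2 km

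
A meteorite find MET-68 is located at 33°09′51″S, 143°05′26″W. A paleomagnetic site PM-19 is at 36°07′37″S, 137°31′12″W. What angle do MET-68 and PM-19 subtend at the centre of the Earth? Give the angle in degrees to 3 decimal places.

5.456°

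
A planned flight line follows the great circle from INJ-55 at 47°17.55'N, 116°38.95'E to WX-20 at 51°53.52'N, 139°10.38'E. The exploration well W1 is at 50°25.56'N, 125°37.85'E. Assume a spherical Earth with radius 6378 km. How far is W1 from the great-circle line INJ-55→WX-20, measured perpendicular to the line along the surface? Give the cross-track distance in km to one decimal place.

INJ-55: φ = +47.29250°, λ = +116.64917°
WX-20: φ = +51.89200°, λ = +139.17300°
W1: φ = +50.42600°, λ = +125.63083°
δ₁₃ = central angle INJ-55→W1 = 0.116628 rad  (haversine)
θ₁₃ = bearing INJ-55→W1 = 58.729°,  θ₁₂ = bearing INJ-55→WX-20 = 64.102°
dₓₜ = R·arcsin(sin δ₁₃ · sin(θ₁₃ − θ₁₂)) = 6378·arcsin(0.11636·sin(-5.373°)) = -69.498 km
|dₓₜ| = 69.498 km

69.5 km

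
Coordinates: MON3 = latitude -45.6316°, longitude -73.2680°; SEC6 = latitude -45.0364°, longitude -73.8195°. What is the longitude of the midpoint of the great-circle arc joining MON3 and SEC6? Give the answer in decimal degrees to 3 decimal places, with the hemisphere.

73.545°W

Bx = cos φ₂ cos Δλ = 0.706625,  By = cos φ₂ sin Δλ = -0.006802
φₘ = atan2(sin φ₁ + sin φ₂, √((cos φ₁ + Bx)² + By²)) = -45.33433°
λₘ = λ₁ + atan2(By, cos φ₁ + Bx) = -73.54520°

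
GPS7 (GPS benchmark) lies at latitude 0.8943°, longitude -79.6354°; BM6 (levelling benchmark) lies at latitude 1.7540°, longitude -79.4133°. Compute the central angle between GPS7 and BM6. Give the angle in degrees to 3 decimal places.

Δφ = 0.8597°,  Δλ = 0.2221°
a = sin²(Δφ/2) + cos φ₁ cos φ₂ sin²(Δλ/2) = 0.000060
c = 2·arcsin(√a) = 0.015497 rad = 0.8879°

0.888°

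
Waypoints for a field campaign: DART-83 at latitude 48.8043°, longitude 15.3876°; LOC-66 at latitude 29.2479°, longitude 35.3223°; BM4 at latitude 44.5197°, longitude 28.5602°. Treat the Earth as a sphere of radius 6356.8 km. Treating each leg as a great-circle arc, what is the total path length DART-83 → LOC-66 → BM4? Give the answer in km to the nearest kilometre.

DART-83→LOC-66: c = 0.432598 rad, d = 2749.94 km
LOC-66→BM4: c = 0.282507 rad, d = 1795.84 km
Total = 2749.94 + 1795.84 = 4545.78 km

4546 km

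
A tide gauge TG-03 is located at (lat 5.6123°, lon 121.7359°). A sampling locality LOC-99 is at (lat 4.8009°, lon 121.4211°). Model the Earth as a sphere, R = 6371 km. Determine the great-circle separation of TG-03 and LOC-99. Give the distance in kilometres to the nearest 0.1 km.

96.7 km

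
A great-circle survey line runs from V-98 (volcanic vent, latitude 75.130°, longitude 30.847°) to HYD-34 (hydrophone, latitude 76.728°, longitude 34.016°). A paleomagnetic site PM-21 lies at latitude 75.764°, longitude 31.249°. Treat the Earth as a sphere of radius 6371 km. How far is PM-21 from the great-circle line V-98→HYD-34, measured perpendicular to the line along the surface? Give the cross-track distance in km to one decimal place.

δ₁₃ = central angle V-98→PM-21 = 0.011205 rad  (haversine)
θ₁₃ = bearing V-98→PM-21 = 8.858°,  θ₁₂ = bearing V-98→HYD-34 = 24.210°
dₓₜ = R·arcsin(sin δ₁₃ · sin(θ₁₃ − θ₁₂)) = 6371·arcsin(0.01120·sin(-15.352°)) = -18.899 km
|dₓₜ| = 18.899 km

18.9 km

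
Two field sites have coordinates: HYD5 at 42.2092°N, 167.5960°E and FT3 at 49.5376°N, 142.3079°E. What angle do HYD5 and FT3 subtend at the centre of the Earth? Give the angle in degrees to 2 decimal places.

Δφ = 7.3284°,  Δλ = -25.2881°
a = sin²(Δφ/2) + cos φ₁ cos φ₂ sin²(Δλ/2) = 0.027116
c = 2·arcsin(√a) = 0.330843 rad = 18.9559°

18.96°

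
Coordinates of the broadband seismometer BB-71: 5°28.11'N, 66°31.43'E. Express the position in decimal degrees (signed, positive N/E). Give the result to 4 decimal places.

+5.4685°, +66.5238°

lat: 5.4685° N → +5.4685°
lon: 66.5238° E → +66.5238°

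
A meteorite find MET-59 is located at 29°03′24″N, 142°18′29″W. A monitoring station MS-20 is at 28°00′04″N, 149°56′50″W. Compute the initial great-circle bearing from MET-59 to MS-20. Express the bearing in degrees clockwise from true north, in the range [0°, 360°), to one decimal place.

MET-59: φ = +29.05667°, λ = -142.30806°
MS-20: φ = +28.00111°, λ = -149.94722°
Δλ = -7.6392°
y = sin Δλ · cos φ₂ = -0.117372
x = cos φ₁ sin φ₂ − sin φ₁ cos φ₂ cos Δλ = -0.014616
θ = atan2(y, x) = -97.0983° → 262.9017° (mod 360°)

262.9°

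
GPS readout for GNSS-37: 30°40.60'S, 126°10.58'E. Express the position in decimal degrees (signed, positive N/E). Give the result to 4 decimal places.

lat: 30.6767° S → -30.6767°
lon: 126.1763° E → +126.1763°

-30.6767°, +126.1763°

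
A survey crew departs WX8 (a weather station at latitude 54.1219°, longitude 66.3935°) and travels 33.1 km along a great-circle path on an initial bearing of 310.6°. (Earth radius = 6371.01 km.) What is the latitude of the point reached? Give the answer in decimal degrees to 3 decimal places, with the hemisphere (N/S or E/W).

54.315°N

δ = d/R = 33.1/6371.01 = 0.005195 rad
φ₂ = arcsin(sin φ₁ cos δ + cos φ₁ sin δ cos θ)
   = arcsin(0.81027·0.99999 + 0.58606·0.00520·0.65077) = 54.31500°
λ₂ = λ₁ + atan2(sin θ sin δ cos φ₁, cos δ − sin φ₁ sin φ₂) = 66.00604°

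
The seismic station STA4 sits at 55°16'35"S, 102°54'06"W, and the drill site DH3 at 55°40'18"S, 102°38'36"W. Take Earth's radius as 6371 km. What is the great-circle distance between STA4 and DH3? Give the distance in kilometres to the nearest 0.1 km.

STA4: φ = -55.27639°, λ = -102.90167°
DH3: φ = -55.67167°, λ = -102.64333°
Δφ = -0.3953°,  Δλ = 0.2583°
a = sin²(Δφ/2) + cos φ₁ cos φ₂ sin²(Δλ/2) = 0.000014
c = 2·arcsin(√a) = 0.007357 rad = 0.4215°
d = R·c = 6371 × 0.007357 = 46.9 km

46.9 km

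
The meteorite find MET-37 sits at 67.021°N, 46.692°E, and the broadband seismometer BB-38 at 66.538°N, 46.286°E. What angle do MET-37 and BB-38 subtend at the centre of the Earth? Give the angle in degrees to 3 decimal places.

Δφ = -0.4830°,  Δλ = -0.4060°
a = sin²(Δφ/2) + cos φ₁ cos φ₂ sin²(Δλ/2) = 0.000020
c = 2·arcsin(√a) = 0.008881 rad = 0.5088°

0.509°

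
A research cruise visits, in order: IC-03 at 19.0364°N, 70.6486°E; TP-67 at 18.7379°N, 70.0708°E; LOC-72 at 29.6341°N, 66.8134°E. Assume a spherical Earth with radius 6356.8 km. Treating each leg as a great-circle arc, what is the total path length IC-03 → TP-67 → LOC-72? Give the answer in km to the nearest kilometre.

1322 km

IC-03→TP-67: c = 0.010871 rad, d = 69.11 km
TP-67→LOC-72: c = 0.197086 rad, d = 1252.84 km
Total = 69.11 + 1252.84 = 1321.94 km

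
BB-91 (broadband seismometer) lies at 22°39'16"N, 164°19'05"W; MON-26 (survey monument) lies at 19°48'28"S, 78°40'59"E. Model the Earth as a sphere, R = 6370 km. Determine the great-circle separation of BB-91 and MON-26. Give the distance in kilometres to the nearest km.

13524 km

BB-91: φ = +22.65444°, λ = -164.31806°
MON-26: φ = -19.80778°, λ = +78.68306°
Δφ = -42.4622°,  Δλ = -116.9989°
a = sin²(Δφ/2) + cos φ₁ cos φ₂ sin²(Δλ/2) = 0.762341
c = 2·arcsin(√a) = 2.123137 rad = 121.6468°
d = R·c = 6370 × 2.123137 = 13524.4 km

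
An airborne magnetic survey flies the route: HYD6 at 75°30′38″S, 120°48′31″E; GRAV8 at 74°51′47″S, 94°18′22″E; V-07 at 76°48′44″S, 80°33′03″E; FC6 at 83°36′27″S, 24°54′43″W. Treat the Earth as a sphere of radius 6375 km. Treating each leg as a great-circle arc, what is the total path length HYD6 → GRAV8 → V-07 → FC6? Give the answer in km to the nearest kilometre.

2973 km

HYD6: φ = -75.51056°, λ = +120.80861°
GRAV8: φ = -74.86306°, λ = +94.30611°
V-07: φ = -76.81222°, λ = +80.55083°
FC6: φ = -83.60750°, λ = -24.91194°
HYD6→GRAV8: c = 0.117793 rad, d = 750.93 km
GRAV8→V-07: c = 0.067647 rad, d = 431.25 km
V-07→FC6: c = 0.280916 rad, d = 1790.84 km
Total = 750.93 + 431.25 + 1790.84 = 2973.02 km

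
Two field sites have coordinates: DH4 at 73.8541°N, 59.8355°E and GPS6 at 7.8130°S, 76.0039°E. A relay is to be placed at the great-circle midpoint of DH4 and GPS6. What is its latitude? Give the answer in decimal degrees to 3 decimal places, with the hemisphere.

33.199°N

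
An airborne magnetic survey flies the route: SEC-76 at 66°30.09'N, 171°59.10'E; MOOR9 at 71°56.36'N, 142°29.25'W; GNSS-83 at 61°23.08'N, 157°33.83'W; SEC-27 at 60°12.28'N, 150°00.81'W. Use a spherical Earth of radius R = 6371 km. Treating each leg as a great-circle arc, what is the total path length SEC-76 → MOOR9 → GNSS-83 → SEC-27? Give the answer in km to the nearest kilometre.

3612 km

SEC-76: φ = +66.50150°, λ = +171.98500°
MOOR9: φ = +71.93933°, λ = -142.48750°
GNSS-83: φ = +61.38467°, λ = -157.56383°
SEC-27: φ = +60.20467°, λ = -150.01350°
SEC-76→MOOR9: c = 0.289154 rad, d = 1842.20 km
MOOR9→GNSS-83: c = 0.210292 rad, d = 1339.77 km
GNSS-83→SEC-27: c = 0.067472 rad, d = 429.87 km
Total = 1842.20 + 1339.77 + 429.87 = 3611.84 km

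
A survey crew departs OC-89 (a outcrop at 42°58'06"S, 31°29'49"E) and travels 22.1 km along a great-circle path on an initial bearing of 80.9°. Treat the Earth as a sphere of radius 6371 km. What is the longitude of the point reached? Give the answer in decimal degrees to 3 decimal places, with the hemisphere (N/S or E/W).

31.765°E

OC-89: φ = -42.96833°, λ = +31.49694°
δ = d/R = 22.1/6371 = 0.003469 rad
φ₂ = arcsin(sin φ₁ cos δ + cos φ₁ sin δ cos θ)
   = arcsin(-0.68159·0.99999 + 0.73173·0.00347·0.15816) = -42.93659°
λ₂ = λ₁ + atan2(sin θ sin δ cos φ₁, cos δ − sin φ₁ sin φ₂) = 31.76500°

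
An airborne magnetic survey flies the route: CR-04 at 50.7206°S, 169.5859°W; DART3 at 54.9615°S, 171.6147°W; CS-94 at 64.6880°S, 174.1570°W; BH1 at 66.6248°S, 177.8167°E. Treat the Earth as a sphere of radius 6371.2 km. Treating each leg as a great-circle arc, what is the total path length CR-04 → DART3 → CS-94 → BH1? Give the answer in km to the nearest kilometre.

CR-04→DART3: c = 0.077037 rad, d = 490.82 km
DART3→CS-94: c = 0.171184 rad, d = 1090.64 km
CS-94→BH1: c = 0.066840 rad, d = 425.85 km
Total = 490.82 + 1090.64 + 425.85 = 2007.32 km

2007 km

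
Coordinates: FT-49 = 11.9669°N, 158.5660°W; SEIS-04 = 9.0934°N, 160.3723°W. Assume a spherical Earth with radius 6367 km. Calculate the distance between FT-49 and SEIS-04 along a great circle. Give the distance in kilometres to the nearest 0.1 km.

375.4 km

Δφ = -2.8735°,  Δλ = -1.8063°
a = sin²(Δφ/2) + cos φ₁ cos φ₂ sin²(Δλ/2) = 0.000869
c = 2·arcsin(√a) = 0.058955 rad = 3.3779°
d = R·c = 6367 × 0.058955 = 375.4 km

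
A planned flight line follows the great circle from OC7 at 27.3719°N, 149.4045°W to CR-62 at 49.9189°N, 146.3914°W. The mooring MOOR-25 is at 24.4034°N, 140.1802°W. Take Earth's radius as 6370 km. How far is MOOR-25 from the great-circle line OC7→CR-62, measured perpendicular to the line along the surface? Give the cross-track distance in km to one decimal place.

955.8 km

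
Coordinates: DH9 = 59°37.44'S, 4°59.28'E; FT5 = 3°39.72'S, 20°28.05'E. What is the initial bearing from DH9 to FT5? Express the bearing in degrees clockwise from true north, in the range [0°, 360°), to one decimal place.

18.5°

DH9: φ = -59.62400°, λ = +4.98800°
FT5: φ = -3.66200°, λ = +20.46750°
Δλ = 15.4795°
y = sin Δλ · cos φ₂ = 0.266349
x = cos φ₁ sin φ₂ − sin φ₁ cos φ₂ cos Δλ = 0.797436
θ = atan2(y, x) = 18.4696° → 18.4696° (mod 360°)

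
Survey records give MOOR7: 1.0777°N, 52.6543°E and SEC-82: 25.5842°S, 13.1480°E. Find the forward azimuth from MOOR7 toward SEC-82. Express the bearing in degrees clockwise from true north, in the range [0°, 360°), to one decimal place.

Δλ = -39.5063°
y = sin Δλ · cos φ₂ = -0.573788
x = cos φ₁ sin φ₂ − sin φ₁ cos φ₂ cos Δλ = -0.444849
θ = atan2(y, x) = -127.7859° → 232.2141° (mod 360°)

232.2°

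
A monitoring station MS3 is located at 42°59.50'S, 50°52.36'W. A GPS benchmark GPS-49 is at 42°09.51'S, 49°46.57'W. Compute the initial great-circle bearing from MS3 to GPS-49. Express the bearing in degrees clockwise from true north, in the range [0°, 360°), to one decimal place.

44.5°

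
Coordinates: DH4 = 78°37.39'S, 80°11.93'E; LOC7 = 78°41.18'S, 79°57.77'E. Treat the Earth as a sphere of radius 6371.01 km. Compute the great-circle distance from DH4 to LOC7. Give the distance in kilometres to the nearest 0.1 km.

8.7 km

DH4: φ = -78.62317°, λ = +80.19883°
LOC7: φ = -78.68633°, λ = +79.96283°
Δφ = -0.0632°,  Δλ = -0.2360°
a = sin²(Δφ/2) + cos φ₁ cos φ₂ sin²(Δλ/2) = 0.000000
c = 2·arcsin(√a) = 0.001368 rad = 0.0784°
d = R·c = 6371.01 × 0.001368 = 8.7 km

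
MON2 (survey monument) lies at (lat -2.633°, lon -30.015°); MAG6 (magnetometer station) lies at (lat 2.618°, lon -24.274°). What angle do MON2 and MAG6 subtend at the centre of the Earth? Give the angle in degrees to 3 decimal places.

7.779°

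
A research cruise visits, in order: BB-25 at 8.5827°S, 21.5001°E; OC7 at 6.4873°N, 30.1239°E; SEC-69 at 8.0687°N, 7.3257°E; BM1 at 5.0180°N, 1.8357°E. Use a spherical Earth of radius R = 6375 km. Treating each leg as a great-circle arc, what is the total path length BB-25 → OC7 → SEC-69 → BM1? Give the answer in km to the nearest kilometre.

5148 km

BB-25→OC7: c = 0.302813 rad, d = 1930.44 km
OC7→SEC-69: c = 0.395606 rad, d = 2521.99 km
SEC-69→BM1: c = 0.109063 rad, d = 695.27 km
Total = 1930.44 + 2521.99 + 695.27 = 5147.70 km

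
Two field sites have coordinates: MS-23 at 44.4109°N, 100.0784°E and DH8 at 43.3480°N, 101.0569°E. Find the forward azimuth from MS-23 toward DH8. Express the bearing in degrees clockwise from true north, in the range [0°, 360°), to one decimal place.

146.1°

Δλ = 0.9785°
y = sin Δλ · cos φ₂ = 0.012419
x = cos φ₁ sin φ₂ − sin φ₁ cos φ₂ cos Δλ = -0.018476
θ = atan2(y, x) = 146.0930° → 146.0930° (mod 360°)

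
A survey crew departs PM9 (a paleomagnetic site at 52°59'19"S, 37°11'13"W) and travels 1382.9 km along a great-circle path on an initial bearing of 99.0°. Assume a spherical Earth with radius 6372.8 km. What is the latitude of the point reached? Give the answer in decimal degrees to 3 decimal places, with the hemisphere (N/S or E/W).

53.136°S

PM9: φ = -52.98861°, λ = -37.18694°
δ = d/R = 1382.9/6372.8 = 0.217000 rad
φ₂ = arcsin(sin φ₁ cos δ + cos φ₁ sin δ cos θ)
   = arcsin(-0.79852·0.97655 + 0.60197·0.21530·-0.15643) = -53.13618°
λ₂ = λ₁ + atan2(sin θ sin δ cos φ₁, cos δ − sin φ₁ sin φ₂) = -16.42611°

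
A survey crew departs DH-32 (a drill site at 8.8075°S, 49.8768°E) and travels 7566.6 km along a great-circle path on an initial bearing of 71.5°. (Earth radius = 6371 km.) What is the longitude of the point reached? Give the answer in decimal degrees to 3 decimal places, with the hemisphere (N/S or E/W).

δ = d/R = 7566.6/6371 = 1.187663 rad
φ₂ = arcsin(sin φ₁ cos δ + cos φ₁ sin δ cos θ)
   = arcsin(-0.15312·0.37383 + 0.98821·0.92750·0.31730) = 13.50854°
λ₂ = λ₁ + atan2(sin θ sin δ cos φ₁, cos δ − sin φ₁ sin φ₂) = 114.64540°

114.645°E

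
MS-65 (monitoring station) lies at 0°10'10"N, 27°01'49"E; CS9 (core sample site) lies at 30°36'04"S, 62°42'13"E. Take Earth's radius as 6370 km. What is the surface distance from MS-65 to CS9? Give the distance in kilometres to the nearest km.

MS-65: φ = +0.16944°, λ = +27.03028°
CS9: φ = -30.60111°, λ = +62.70361°
Δφ = -30.7706°,  Δλ = 35.6733°
a = sin²(Δφ/2) + cos φ₁ cos φ₂ sin²(Δλ/2) = 0.151144
c = 2·arcsin(√a) = 0.798598 rad = 45.7563°
d = R·c = 6370 × 0.798598 = 5087.1 km

5087 km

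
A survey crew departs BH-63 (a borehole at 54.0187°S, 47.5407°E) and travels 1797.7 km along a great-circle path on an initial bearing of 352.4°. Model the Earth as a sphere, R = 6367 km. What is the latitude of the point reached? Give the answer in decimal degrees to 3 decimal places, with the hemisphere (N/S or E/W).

δ = d/R = 1797.7/6367 = 0.282346 rad
φ₂ = arcsin(sin φ₁ cos δ + cos φ₁ sin δ cos θ)
   = arcsin(-0.80921·0.96040 + 0.58752·0.27861·0.99122) = -37.94584°
λ₂ = λ₁ + atan2(sin θ sin δ cos φ₁, cos δ − sin φ₁ sin φ₂) = 44.86251°

37.946°S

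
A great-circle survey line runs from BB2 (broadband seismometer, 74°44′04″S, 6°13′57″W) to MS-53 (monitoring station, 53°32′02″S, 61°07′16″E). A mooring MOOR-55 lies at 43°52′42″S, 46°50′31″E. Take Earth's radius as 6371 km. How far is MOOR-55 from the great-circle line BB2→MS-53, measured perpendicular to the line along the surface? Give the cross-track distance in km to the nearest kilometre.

1451 km

BB2: φ = -74.73444°, λ = -6.23250°
MS-53: φ = -53.53389°, λ = +61.12111°
MOOR-55: φ = -43.87833°, λ = +46.84194°
δ₁₃ = central angle BB2→MOOR-55 = 0.671818 rad  (haversine)
θ₁₃ = bearing BB2→MOOR-55 = 67.790°,  θ₁₂ = bearing BB2→MS-53 = 89.057°
dₓₜ = R·arcsin(sin δ₁₃ · sin(θ₁₃ − θ₁₂)) = 6371·arcsin(0.62241·sin(-21.267°)) = -1450.781 km
|dₓₜ| = 1450.781 km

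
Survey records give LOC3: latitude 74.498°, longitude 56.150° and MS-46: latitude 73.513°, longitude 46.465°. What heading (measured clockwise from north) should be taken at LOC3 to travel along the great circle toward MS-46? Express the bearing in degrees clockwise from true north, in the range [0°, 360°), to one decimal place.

254.4°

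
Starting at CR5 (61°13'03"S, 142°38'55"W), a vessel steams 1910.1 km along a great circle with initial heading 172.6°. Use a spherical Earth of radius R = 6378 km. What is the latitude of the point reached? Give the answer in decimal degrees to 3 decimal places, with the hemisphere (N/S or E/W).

78.045°S

CR5: φ = -61.21750°, λ = -142.64861°
δ = d/R = 1910.1/6378 = 0.299483 rad
φ₂ = arcsin(sin φ₁ cos δ + cos φ₁ sin δ cos θ)
   = arcsin(-0.87645·0.95549 + 0.48149·0.29503·-0.99167) = -78.04481°
λ₂ = λ₁ + atan2(sin θ sin δ cos φ₁, cos δ − sin φ₁ sin φ₂) = -132.07869°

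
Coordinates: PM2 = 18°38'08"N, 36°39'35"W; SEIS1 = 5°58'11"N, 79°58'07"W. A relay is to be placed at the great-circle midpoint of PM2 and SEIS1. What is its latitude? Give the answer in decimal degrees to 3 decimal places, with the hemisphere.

PM2: φ = +18.63556°, λ = -36.65972°
SEIS1: φ = +5.96972°, λ = -79.96861°
Bx = cos φ₂ cos Δλ = 0.723720,  By = cos φ₂ sin Δλ = -0.682211
φₘ = atan2(sin φ₁ + sin φ₂, √((cos φ₁ + Bx)² + By²)) = 13.20459°
λₘ = λ₁ + atan2(By, cos φ₁ + Bx) = -58.86473°

13.205°N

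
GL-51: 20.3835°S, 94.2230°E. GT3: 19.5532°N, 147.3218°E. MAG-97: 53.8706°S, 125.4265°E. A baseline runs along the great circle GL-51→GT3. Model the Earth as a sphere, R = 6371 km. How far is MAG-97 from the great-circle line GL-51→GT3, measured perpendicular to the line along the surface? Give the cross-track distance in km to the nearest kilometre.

4531 km

δ₁₃ = central angle GL-51→MAG-97 = 0.716584 rad  (haversine)
θ₁₃ = bearing GL-51→MAG-97 = 152.285°,  θ₁₂ = bearing GL-51→GT3 = 55.869°
dₓₜ = R·arcsin(sin δ₁₃ · sin(θ₁₃ − θ₁₂)) = 6371·arcsin(0.65681·sin(96.417°)) = 4530.676 km
|dₓₜ| = 4530.676 km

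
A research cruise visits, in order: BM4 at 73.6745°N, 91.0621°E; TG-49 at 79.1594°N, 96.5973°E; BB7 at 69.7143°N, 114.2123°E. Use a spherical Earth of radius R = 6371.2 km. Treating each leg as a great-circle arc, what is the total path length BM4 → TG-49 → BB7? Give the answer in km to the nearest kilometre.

1789 km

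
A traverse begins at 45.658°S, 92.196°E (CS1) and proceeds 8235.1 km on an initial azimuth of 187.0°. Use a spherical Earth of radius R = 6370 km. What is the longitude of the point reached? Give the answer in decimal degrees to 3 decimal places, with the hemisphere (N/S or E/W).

74.374°W

δ = d/R = 8235.1/6370 = 1.292794 rad
φ₂ = arcsin(sin φ₁ cos δ + cos φ₁ sin δ cos θ)
   = arcsin(-0.71518·0.27443 + 0.69894·0.96161·-0.99255) = -59.69655°
λ₂ = λ₁ + atan2(sin θ sin δ cos φ₁, cos δ − sin φ₁ sin φ₂) = -74.37423°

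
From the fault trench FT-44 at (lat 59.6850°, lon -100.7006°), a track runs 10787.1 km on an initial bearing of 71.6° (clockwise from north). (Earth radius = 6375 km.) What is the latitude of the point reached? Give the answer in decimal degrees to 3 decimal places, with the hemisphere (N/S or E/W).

δ = d/R = 10787.1/6375 = 1.692094 rad
φ₂ = arcsin(sin φ₁ cos δ + cos φ₁ sin δ cos θ)
   = arcsin(0.86326·-0.12100 + 0.50475·0.99265·0.31565) = 3.07821°
λ₂ = λ₁ + atan2(sin θ sin δ cos φ₁, cos δ − sin φ₁ sin φ₂) = 8.69208°

3.078°N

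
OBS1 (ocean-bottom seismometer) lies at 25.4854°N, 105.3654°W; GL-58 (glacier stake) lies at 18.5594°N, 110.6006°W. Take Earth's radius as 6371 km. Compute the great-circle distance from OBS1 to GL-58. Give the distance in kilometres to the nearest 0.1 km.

Δφ = -6.9260°,  Δλ = -5.2352°
a = sin²(Δφ/2) + cos φ₁ cos φ₂ sin²(Δλ/2) = 0.005434
c = 2·arcsin(√a) = 0.147558 rad = 8.4545°
d = R·c = 6371 × 0.147558 = 940.1 km

940.1 km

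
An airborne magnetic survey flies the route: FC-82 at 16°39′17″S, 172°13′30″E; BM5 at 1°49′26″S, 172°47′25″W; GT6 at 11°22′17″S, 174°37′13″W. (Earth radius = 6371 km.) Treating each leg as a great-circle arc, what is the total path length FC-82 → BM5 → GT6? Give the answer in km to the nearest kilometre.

3406 km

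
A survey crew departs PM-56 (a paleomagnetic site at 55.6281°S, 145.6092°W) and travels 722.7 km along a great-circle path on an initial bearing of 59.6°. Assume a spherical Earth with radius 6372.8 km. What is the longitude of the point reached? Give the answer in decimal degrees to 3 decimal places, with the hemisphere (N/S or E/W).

136.492°W

δ = d/R = 722.7/6372.8 = 0.113404 rad
φ₂ = arcsin(sin φ₁ cos δ + cos φ₁ sin δ cos θ)
   = arcsin(-0.82539·0.99358 + 0.56456·0.11316·0.50603) = -51.97668°
λ₂ = λ₁ + atan2(sin θ sin δ cos φ₁, cos δ − sin φ₁ sin φ₂) = -136.49222°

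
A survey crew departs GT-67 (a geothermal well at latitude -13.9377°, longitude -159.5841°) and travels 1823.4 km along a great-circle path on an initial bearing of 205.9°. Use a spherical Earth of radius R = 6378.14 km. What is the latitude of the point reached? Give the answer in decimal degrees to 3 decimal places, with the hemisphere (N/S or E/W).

28.509°S

δ = d/R = 1823.4/6378.14 = 0.285883 rad
φ₂ = arcsin(sin φ₁ cos δ + cos φ₁ sin δ cos θ)
   = arcsin(-0.24087·0.95941 + 0.97056·0.28200·-0.89956) = -28.50929°
λ₂ = λ₁ + atan2(sin θ sin δ cos φ₁, cos δ − sin φ₁ sin φ₂) = -167.64225°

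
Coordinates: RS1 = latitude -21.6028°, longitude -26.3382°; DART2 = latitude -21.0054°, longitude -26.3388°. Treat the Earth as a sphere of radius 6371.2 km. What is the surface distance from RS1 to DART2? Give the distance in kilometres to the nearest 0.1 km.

66.4 km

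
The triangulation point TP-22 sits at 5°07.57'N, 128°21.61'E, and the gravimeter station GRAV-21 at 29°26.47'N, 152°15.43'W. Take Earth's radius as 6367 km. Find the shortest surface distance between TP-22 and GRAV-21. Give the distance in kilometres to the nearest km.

8695 km

TP-22: φ = +5.12617°, λ = +128.36017°
GRAV-21: φ = +29.44117°, λ = -152.25717°
Δφ = 24.3150°,  Δλ = 79.3827°
a = sin²(Δφ/2) + cos φ₁ cos φ₂ sin²(Δλ/2) = 0.398135
c = 2·arcsin(√a) = 1.365629 rad = 78.2448°
d = R·c = 6367 × 1.365629 = 8695.0 km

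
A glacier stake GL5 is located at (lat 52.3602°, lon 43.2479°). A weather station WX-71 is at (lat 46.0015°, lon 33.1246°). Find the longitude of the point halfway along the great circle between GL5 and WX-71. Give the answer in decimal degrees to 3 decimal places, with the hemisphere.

Bx = cos φ₂ cos Δλ = 0.683825,  By = cos φ₂ sin Δλ = -0.122095
φₘ = atan2(sin φ₁ + sin φ₂, √((cos φ₁ + Bx)² + By²)) = 49.29110°
λₘ = λ₁ + atan2(By, cos φ₁ + Bx) = 37.85990°

37.860°E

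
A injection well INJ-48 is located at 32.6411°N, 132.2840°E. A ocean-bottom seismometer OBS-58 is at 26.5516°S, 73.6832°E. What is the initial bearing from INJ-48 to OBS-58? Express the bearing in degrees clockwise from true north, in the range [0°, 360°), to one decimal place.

230.6°

Δλ = -58.6008°
y = sin Δλ · cos φ₂ = -0.763535
x = cos φ₁ sin φ₂ − sin φ₁ cos φ₂ cos Δλ = -0.627782
θ = atan2(y, x) = -129.4272° → 230.5728° (mod 360°)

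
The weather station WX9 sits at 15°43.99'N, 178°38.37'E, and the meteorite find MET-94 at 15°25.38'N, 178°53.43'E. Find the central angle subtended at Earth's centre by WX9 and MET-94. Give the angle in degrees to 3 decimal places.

WX9: φ = +15.73317°, λ = +178.63950°
MET-94: φ = +15.42300°, λ = +178.89050°
Δφ = -0.3102°,  Δλ = 0.2510°
a = sin²(Δφ/2) + cos φ₁ cos φ₂ sin²(Δλ/2) = 0.000012
c = 2·arcsin(√a) = 0.006864 rad = 0.3933°

0.393°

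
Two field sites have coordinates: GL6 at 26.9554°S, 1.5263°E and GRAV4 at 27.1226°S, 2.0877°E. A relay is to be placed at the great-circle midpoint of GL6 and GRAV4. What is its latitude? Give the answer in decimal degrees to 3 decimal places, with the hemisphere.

27.039°S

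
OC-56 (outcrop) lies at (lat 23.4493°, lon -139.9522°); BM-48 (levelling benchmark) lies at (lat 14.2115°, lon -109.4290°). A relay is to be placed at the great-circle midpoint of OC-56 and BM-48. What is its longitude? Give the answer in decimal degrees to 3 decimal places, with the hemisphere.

124.260°W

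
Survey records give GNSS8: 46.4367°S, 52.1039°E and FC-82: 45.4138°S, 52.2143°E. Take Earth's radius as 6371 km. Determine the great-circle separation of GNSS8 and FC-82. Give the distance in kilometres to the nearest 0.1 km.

Δφ = 1.0229°,  Δλ = 0.1104°
a = sin²(Δφ/2) + cos φ₁ cos φ₂ sin²(Δλ/2) = 0.000080
c = 2·arcsin(√a) = 0.017903 rad = 1.0258°
d = R·c = 6371 × 0.017903 = 114.1 km

114.1 km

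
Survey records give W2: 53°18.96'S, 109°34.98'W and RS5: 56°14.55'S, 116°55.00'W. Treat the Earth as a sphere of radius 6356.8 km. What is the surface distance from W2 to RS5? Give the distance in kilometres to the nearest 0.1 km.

W2: φ = -53.31600°, λ = -109.58300°
RS5: φ = -56.24250°, λ = -116.91667°
Δφ = -2.9265°,  Δλ = -7.3337°
a = sin²(Δφ/2) + cos φ₁ cos φ₂ sin²(Δλ/2) = 0.002010
c = 2·arcsin(√a) = 0.089693 rad = 5.1390°
d = R·c = 6356.8 × 0.089693 = 570.2 km

570.2 km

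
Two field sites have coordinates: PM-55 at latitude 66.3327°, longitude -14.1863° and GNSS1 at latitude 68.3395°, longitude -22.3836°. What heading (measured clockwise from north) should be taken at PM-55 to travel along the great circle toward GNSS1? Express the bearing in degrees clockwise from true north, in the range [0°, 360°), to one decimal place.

Δλ = -8.1973°
y = sin Δλ · cos φ₂ = -0.052628
x = cos φ₁ sin φ₂ − sin φ₁ cos φ₂ cos Δλ = 0.038472
θ = atan2(y, x) = -53.8325° → 306.1675° (mod 360°)

306.2°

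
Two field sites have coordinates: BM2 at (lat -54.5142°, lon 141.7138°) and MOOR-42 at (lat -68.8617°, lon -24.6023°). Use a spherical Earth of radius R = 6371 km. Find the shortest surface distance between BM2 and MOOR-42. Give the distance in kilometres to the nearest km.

6251 km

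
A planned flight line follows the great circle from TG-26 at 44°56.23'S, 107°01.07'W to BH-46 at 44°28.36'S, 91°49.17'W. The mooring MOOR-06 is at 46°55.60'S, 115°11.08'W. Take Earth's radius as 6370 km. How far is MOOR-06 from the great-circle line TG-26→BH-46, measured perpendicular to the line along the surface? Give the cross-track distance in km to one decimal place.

283.5 km

TG-26: φ = -44.93717°, λ = -107.01783°
BH-46: φ = -44.47267°, λ = -91.81950°
MOOR-06: φ = -46.92667°, λ = -115.18467°
δ₁₃ = central angle TG-26→MOOR-06 = 0.104982 rad  (haversine)
θ₁₃ = bearing TG-26→MOOR-06 = 247.791°,  θ₁₂ = bearing TG-26→BH-46 = 92.914°
dₓₜ = R·arcsin(sin δ₁₃ · sin(θ₁₃ − θ₁₂)) = 6370·arcsin(0.10479·sin(154.877°)) = 283.486 km
|dₓₜ| = 283.486 km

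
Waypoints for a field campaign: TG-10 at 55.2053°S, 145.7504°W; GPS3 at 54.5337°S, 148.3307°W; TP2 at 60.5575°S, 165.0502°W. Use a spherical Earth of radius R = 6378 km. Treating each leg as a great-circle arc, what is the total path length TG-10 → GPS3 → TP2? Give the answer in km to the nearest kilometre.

TG-10→GPS3: c = 0.028440 rad, d = 181.39 km
GPS3→TP2: c = 0.187780 rad, d = 1197.66 km
Total = 181.39 + 1197.66 = 1379.05 km

1379 km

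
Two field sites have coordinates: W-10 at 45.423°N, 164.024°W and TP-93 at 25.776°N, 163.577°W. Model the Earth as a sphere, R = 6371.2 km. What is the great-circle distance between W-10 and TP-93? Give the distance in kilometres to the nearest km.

2185 km

Δφ = -19.6470°,  Δλ = 0.4470°
a = sin²(Δφ/2) + cos φ₁ cos φ₂ sin²(Δλ/2) = 0.029119
c = 2·arcsin(√a) = 0.342962 rad = 19.6503°
d = R·c = 6371.2 × 0.342962 = 2185.1 km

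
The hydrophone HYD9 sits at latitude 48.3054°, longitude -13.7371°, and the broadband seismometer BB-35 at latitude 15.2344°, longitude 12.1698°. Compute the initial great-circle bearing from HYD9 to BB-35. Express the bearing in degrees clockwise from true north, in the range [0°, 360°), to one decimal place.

Δλ = 25.9069°
y = sin Δλ · cos φ₂ = 0.421557
x = cos φ₁ sin φ₂ − sin φ₁ cos φ₂ cos Δλ = -0.473275
θ = atan2(y, x) = 138.3078° → 138.3078° (mod 360°)

138.3°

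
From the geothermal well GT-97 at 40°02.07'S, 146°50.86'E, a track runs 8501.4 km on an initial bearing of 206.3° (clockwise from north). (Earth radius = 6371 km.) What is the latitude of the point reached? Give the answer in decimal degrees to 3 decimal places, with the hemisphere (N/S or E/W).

GT-97: φ = -40.03450°, λ = +146.84767°
δ = d/R = 8501.4/6371 = 1.334390 rad
φ₂ = arcsin(sin φ₁ cos δ + cos φ₁ sin δ cos θ)
   = arcsin(-0.64325·0.23421 + 0.76566·0.97219·-0.89649) = -54.88162°
λ₂ = λ₁ + atan2(sin θ sin δ cos φ₁, cos δ − sin φ₁ sin φ₂) = 15.33227°

54.882°S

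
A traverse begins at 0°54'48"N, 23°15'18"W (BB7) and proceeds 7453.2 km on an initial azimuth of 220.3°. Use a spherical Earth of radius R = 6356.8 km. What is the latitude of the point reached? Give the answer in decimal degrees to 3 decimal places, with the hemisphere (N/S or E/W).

BB7: φ = +0.91333°, λ = -23.25500°
δ = d/R = 7453.2/6356.8 = 1.172477 rad
φ₂ = arcsin(sin φ₁ cos δ + cos φ₁ sin δ cos θ)
   = arcsin(0.01594·0.38787 + 0.99987·0.92171·-0.76267) = -44.16206°
λ₂ = λ₁ + atan2(sin θ sin δ cos φ₁, cos δ − sin φ₁ sin φ₂) = -79.45932°

44.162°S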